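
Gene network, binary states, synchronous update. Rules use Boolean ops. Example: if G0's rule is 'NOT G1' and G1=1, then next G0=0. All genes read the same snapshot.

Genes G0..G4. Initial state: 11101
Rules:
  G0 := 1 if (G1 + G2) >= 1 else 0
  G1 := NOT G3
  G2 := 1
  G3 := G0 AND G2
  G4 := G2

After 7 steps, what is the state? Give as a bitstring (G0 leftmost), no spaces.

Step 1: G0=(1+1>=1)=1 G1=NOT G3=NOT 0=1 G2=1(const) G3=G0&G2=1&1=1 G4=G2=1 -> 11111
Step 2: G0=(1+1>=1)=1 G1=NOT G3=NOT 1=0 G2=1(const) G3=G0&G2=1&1=1 G4=G2=1 -> 10111
Step 3: G0=(0+1>=1)=1 G1=NOT G3=NOT 1=0 G2=1(const) G3=G0&G2=1&1=1 G4=G2=1 -> 10111
Step 4: G0=(0+1>=1)=1 G1=NOT G3=NOT 1=0 G2=1(const) G3=G0&G2=1&1=1 G4=G2=1 -> 10111
Step 5: G0=(0+1>=1)=1 G1=NOT G3=NOT 1=0 G2=1(const) G3=G0&G2=1&1=1 G4=G2=1 -> 10111
Step 6: G0=(0+1>=1)=1 G1=NOT G3=NOT 1=0 G2=1(const) G3=G0&G2=1&1=1 G4=G2=1 -> 10111
Step 7: G0=(0+1>=1)=1 G1=NOT G3=NOT 1=0 G2=1(const) G3=G0&G2=1&1=1 G4=G2=1 -> 10111

10111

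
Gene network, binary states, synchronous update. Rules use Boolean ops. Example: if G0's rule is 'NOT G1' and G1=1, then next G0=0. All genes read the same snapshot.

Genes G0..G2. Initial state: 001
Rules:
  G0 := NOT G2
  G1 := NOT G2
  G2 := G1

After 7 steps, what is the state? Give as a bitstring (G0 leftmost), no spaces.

Step 1: G0=NOT G2=NOT 1=0 G1=NOT G2=NOT 1=0 G2=G1=0 -> 000
Step 2: G0=NOT G2=NOT 0=1 G1=NOT G2=NOT 0=1 G2=G1=0 -> 110
Step 3: G0=NOT G2=NOT 0=1 G1=NOT G2=NOT 0=1 G2=G1=1 -> 111
Step 4: G0=NOT G2=NOT 1=0 G1=NOT G2=NOT 1=0 G2=G1=1 -> 001
Step 5: G0=NOT G2=NOT 1=0 G1=NOT G2=NOT 1=0 G2=G1=0 -> 000
Step 6: G0=NOT G2=NOT 0=1 G1=NOT G2=NOT 0=1 G2=G1=0 -> 110
Step 7: G0=NOT G2=NOT 0=1 G1=NOT G2=NOT 0=1 G2=G1=1 -> 111

111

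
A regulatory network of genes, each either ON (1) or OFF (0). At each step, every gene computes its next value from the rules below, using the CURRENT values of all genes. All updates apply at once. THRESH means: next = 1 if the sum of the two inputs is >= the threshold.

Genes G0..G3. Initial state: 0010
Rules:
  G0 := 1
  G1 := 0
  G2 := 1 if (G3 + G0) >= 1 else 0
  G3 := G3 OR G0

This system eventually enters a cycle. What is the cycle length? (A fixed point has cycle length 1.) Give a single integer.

Answer: 1

Derivation:
Step 0: 0010
Step 1: G0=1(const) G1=0(const) G2=(0+0>=1)=0 G3=G3|G0=0|0=0 -> 1000
Step 2: G0=1(const) G1=0(const) G2=(0+1>=1)=1 G3=G3|G0=0|1=1 -> 1011
Step 3: G0=1(const) G1=0(const) G2=(1+1>=1)=1 G3=G3|G0=1|1=1 -> 1011
State from step 3 equals state from step 2 -> cycle length 1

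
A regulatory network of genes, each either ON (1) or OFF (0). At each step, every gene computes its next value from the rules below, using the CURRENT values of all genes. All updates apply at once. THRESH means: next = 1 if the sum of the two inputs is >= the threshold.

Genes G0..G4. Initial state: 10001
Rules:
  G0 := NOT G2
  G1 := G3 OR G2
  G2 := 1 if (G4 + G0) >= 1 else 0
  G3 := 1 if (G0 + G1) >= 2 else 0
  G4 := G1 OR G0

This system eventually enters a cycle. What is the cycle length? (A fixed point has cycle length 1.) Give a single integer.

Answer: 1

Derivation:
Step 0: 10001
Step 1: G0=NOT G2=NOT 0=1 G1=G3|G2=0|0=0 G2=(1+1>=1)=1 G3=(1+0>=2)=0 G4=G1|G0=0|1=1 -> 10101
Step 2: G0=NOT G2=NOT 1=0 G1=G3|G2=0|1=1 G2=(1+1>=1)=1 G3=(1+0>=2)=0 G4=G1|G0=0|1=1 -> 01101
Step 3: G0=NOT G2=NOT 1=0 G1=G3|G2=0|1=1 G2=(1+0>=1)=1 G3=(0+1>=2)=0 G4=G1|G0=1|0=1 -> 01101
State from step 3 equals state from step 2 -> cycle length 1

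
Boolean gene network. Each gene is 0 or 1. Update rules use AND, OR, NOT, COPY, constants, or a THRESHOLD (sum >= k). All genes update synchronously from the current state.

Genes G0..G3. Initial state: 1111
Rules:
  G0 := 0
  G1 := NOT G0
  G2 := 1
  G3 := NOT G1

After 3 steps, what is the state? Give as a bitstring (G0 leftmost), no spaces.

Step 1: G0=0(const) G1=NOT G0=NOT 1=0 G2=1(const) G3=NOT G1=NOT 1=0 -> 0010
Step 2: G0=0(const) G1=NOT G0=NOT 0=1 G2=1(const) G3=NOT G1=NOT 0=1 -> 0111
Step 3: G0=0(const) G1=NOT G0=NOT 0=1 G2=1(const) G3=NOT G1=NOT 1=0 -> 0110

0110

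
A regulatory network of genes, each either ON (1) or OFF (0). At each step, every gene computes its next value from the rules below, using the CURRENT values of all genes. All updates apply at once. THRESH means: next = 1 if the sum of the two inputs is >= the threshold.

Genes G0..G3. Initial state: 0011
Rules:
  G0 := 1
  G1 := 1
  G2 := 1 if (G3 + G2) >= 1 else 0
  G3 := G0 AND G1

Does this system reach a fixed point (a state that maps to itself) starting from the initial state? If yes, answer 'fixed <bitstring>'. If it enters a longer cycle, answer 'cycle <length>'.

Answer: fixed 1111

Derivation:
Step 0: 0011
Step 1: G0=1(const) G1=1(const) G2=(1+1>=1)=1 G3=G0&G1=0&0=0 -> 1110
Step 2: G0=1(const) G1=1(const) G2=(0+1>=1)=1 G3=G0&G1=1&1=1 -> 1111
Step 3: G0=1(const) G1=1(const) G2=(1+1>=1)=1 G3=G0&G1=1&1=1 -> 1111
Fixed point reached at step 2: 1111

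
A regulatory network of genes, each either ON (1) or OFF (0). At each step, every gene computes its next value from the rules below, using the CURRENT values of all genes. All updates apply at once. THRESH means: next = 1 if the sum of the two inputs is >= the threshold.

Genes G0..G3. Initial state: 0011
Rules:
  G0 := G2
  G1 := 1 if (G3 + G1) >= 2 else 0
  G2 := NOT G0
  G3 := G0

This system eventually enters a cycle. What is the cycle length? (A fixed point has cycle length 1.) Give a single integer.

Answer: 4

Derivation:
Step 0: 0011
Step 1: G0=G2=1 G1=(1+0>=2)=0 G2=NOT G0=NOT 0=1 G3=G0=0 -> 1010
Step 2: G0=G2=1 G1=(0+0>=2)=0 G2=NOT G0=NOT 1=0 G3=G0=1 -> 1001
Step 3: G0=G2=0 G1=(1+0>=2)=0 G2=NOT G0=NOT 1=0 G3=G0=1 -> 0001
Step 4: G0=G2=0 G1=(1+0>=2)=0 G2=NOT G0=NOT 0=1 G3=G0=0 -> 0010
Step 5: G0=G2=1 G1=(0+0>=2)=0 G2=NOT G0=NOT 0=1 G3=G0=0 -> 1010
State from step 5 equals state from step 1 -> cycle length 4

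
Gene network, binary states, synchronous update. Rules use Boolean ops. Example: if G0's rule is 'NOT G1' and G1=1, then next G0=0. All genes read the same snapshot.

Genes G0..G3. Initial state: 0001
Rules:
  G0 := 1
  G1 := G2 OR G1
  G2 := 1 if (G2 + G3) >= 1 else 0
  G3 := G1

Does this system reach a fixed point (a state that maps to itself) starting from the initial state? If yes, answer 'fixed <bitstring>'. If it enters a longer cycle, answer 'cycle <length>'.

Answer: fixed 1111

Derivation:
Step 0: 0001
Step 1: G0=1(const) G1=G2|G1=0|0=0 G2=(0+1>=1)=1 G3=G1=0 -> 1010
Step 2: G0=1(const) G1=G2|G1=1|0=1 G2=(1+0>=1)=1 G3=G1=0 -> 1110
Step 3: G0=1(const) G1=G2|G1=1|1=1 G2=(1+0>=1)=1 G3=G1=1 -> 1111
Step 4: G0=1(const) G1=G2|G1=1|1=1 G2=(1+1>=1)=1 G3=G1=1 -> 1111
Fixed point reached at step 3: 1111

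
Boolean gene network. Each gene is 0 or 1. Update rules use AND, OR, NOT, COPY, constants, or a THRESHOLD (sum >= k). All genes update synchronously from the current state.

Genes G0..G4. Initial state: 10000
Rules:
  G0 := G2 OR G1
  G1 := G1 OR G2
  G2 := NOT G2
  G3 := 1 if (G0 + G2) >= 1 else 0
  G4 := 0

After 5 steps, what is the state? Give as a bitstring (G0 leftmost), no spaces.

Step 1: G0=G2|G1=0|0=0 G1=G1|G2=0|0=0 G2=NOT G2=NOT 0=1 G3=(1+0>=1)=1 G4=0(const) -> 00110
Step 2: G0=G2|G1=1|0=1 G1=G1|G2=0|1=1 G2=NOT G2=NOT 1=0 G3=(0+1>=1)=1 G4=0(const) -> 11010
Step 3: G0=G2|G1=0|1=1 G1=G1|G2=1|0=1 G2=NOT G2=NOT 0=1 G3=(1+0>=1)=1 G4=0(const) -> 11110
Step 4: G0=G2|G1=1|1=1 G1=G1|G2=1|1=1 G2=NOT G2=NOT 1=0 G3=(1+1>=1)=1 G4=0(const) -> 11010
Step 5: G0=G2|G1=0|1=1 G1=G1|G2=1|0=1 G2=NOT G2=NOT 0=1 G3=(1+0>=1)=1 G4=0(const) -> 11110

11110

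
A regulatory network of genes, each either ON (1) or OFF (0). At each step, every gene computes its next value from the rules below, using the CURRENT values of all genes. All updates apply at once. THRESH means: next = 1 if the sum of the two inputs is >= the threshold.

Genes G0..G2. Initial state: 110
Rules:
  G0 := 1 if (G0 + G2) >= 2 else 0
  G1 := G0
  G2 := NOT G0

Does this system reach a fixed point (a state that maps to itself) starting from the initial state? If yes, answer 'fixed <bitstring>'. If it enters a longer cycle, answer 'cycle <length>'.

Answer: fixed 001

Derivation:
Step 0: 110
Step 1: G0=(1+0>=2)=0 G1=G0=1 G2=NOT G0=NOT 1=0 -> 010
Step 2: G0=(0+0>=2)=0 G1=G0=0 G2=NOT G0=NOT 0=1 -> 001
Step 3: G0=(0+1>=2)=0 G1=G0=0 G2=NOT G0=NOT 0=1 -> 001
Fixed point reached at step 2: 001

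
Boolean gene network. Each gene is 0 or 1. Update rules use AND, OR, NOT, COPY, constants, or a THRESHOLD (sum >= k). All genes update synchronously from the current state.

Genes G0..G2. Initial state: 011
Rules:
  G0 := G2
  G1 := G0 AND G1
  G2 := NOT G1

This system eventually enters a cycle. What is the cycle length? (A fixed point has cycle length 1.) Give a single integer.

Step 0: 011
Step 1: G0=G2=1 G1=G0&G1=0&1=0 G2=NOT G1=NOT 1=0 -> 100
Step 2: G0=G2=0 G1=G0&G1=1&0=0 G2=NOT G1=NOT 0=1 -> 001
Step 3: G0=G2=1 G1=G0&G1=0&0=0 G2=NOT G1=NOT 0=1 -> 101
Step 4: G0=G2=1 G1=G0&G1=1&0=0 G2=NOT G1=NOT 0=1 -> 101
State from step 4 equals state from step 3 -> cycle length 1

Answer: 1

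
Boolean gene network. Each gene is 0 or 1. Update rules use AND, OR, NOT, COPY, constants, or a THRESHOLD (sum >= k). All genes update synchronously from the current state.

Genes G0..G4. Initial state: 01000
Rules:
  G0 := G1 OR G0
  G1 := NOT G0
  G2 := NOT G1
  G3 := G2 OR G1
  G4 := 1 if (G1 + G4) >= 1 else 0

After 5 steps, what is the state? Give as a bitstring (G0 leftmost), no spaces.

Step 1: G0=G1|G0=1|0=1 G1=NOT G0=NOT 0=1 G2=NOT G1=NOT 1=0 G3=G2|G1=0|1=1 G4=(1+0>=1)=1 -> 11011
Step 2: G0=G1|G0=1|1=1 G1=NOT G0=NOT 1=0 G2=NOT G1=NOT 1=0 G3=G2|G1=0|1=1 G4=(1+1>=1)=1 -> 10011
Step 3: G0=G1|G0=0|1=1 G1=NOT G0=NOT 1=0 G2=NOT G1=NOT 0=1 G3=G2|G1=0|0=0 G4=(0+1>=1)=1 -> 10101
Step 4: G0=G1|G0=0|1=1 G1=NOT G0=NOT 1=0 G2=NOT G1=NOT 0=1 G3=G2|G1=1|0=1 G4=(0+1>=1)=1 -> 10111
Step 5: G0=G1|G0=0|1=1 G1=NOT G0=NOT 1=0 G2=NOT G1=NOT 0=1 G3=G2|G1=1|0=1 G4=(0+1>=1)=1 -> 10111

10111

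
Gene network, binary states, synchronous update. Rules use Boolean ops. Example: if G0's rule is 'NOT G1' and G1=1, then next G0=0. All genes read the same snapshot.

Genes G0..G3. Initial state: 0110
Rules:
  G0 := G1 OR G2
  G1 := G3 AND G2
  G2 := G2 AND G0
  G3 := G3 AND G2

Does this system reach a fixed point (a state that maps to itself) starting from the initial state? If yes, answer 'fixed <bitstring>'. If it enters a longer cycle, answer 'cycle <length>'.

Answer: fixed 0000

Derivation:
Step 0: 0110
Step 1: G0=G1|G2=1|1=1 G1=G3&G2=0&1=0 G2=G2&G0=1&0=0 G3=G3&G2=0&1=0 -> 1000
Step 2: G0=G1|G2=0|0=0 G1=G3&G2=0&0=0 G2=G2&G0=0&1=0 G3=G3&G2=0&0=0 -> 0000
Step 3: G0=G1|G2=0|0=0 G1=G3&G2=0&0=0 G2=G2&G0=0&0=0 G3=G3&G2=0&0=0 -> 0000
Fixed point reached at step 2: 0000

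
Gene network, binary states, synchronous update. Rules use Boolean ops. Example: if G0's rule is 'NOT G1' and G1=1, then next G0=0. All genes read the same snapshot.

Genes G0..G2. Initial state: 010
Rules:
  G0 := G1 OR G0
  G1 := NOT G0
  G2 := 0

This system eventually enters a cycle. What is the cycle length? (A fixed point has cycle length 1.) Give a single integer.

Step 0: 010
Step 1: G0=G1|G0=1|0=1 G1=NOT G0=NOT 0=1 G2=0(const) -> 110
Step 2: G0=G1|G0=1|1=1 G1=NOT G0=NOT 1=0 G2=0(const) -> 100
Step 3: G0=G1|G0=0|1=1 G1=NOT G0=NOT 1=0 G2=0(const) -> 100
State from step 3 equals state from step 2 -> cycle length 1

Answer: 1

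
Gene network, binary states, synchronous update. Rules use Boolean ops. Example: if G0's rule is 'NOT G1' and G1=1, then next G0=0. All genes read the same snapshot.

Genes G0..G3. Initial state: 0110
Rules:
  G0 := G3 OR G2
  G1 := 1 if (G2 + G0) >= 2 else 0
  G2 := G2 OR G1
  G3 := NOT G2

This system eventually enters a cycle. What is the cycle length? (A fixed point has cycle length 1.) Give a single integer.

Step 0: 0110
Step 1: G0=G3|G2=0|1=1 G1=(1+0>=2)=0 G2=G2|G1=1|1=1 G3=NOT G2=NOT 1=0 -> 1010
Step 2: G0=G3|G2=0|1=1 G1=(1+1>=2)=1 G2=G2|G1=1|0=1 G3=NOT G2=NOT 1=0 -> 1110
Step 3: G0=G3|G2=0|1=1 G1=(1+1>=2)=1 G2=G2|G1=1|1=1 G3=NOT G2=NOT 1=0 -> 1110
State from step 3 equals state from step 2 -> cycle length 1

Answer: 1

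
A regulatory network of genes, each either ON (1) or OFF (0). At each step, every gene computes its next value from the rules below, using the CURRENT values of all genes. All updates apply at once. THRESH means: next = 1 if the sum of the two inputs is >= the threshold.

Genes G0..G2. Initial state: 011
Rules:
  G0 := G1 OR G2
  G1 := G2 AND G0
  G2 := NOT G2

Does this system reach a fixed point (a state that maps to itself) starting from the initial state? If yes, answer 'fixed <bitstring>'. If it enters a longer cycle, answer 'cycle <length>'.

Answer: cycle 2

Derivation:
Step 0: 011
Step 1: G0=G1|G2=1|1=1 G1=G2&G0=1&0=0 G2=NOT G2=NOT 1=0 -> 100
Step 2: G0=G1|G2=0|0=0 G1=G2&G0=0&1=0 G2=NOT G2=NOT 0=1 -> 001
Step 3: G0=G1|G2=0|1=1 G1=G2&G0=1&0=0 G2=NOT G2=NOT 1=0 -> 100
Cycle of length 2 starting at step 1 -> no fixed point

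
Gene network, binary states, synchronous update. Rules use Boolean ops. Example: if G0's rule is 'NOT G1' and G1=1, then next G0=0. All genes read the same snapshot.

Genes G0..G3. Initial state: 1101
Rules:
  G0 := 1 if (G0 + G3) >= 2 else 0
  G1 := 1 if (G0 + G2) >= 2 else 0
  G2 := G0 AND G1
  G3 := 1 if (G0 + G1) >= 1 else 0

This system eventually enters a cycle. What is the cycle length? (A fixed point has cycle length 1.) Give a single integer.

Answer: 2

Derivation:
Step 0: 1101
Step 1: G0=(1+1>=2)=1 G1=(1+0>=2)=0 G2=G0&G1=1&1=1 G3=(1+1>=1)=1 -> 1011
Step 2: G0=(1+1>=2)=1 G1=(1+1>=2)=1 G2=G0&G1=1&0=0 G3=(1+0>=1)=1 -> 1101
State from step 2 equals state from step 0 -> cycle length 2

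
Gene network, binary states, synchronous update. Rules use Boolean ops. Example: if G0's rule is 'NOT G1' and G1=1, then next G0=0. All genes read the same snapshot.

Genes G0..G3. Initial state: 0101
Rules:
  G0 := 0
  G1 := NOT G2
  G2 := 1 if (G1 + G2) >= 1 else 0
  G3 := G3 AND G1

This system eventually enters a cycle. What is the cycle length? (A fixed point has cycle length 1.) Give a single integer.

Step 0: 0101
Step 1: G0=0(const) G1=NOT G2=NOT 0=1 G2=(1+0>=1)=1 G3=G3&G1=1&1=1 -> 0111
Step 2: G0=0(const) G1=NOT G2=NOT 1=0 G2=(1+1>=1)=1 G3=G3&G1=1&1=1 -> 0011
Step 3: G0=0(const) G1=NOT G2=NOT 1=0 G2=(0+1>=1)=1 G3=G3&G1=1&0=0 -> 0010
Step 4: G0=0(const) G1=NOT G2=NOT 1=0 G2=(0+1>=1)=1 G3=G3&G1=0&0=0 -> 0010
State from step 4 equals state from step 3 -> cycle length 1

Answer: 1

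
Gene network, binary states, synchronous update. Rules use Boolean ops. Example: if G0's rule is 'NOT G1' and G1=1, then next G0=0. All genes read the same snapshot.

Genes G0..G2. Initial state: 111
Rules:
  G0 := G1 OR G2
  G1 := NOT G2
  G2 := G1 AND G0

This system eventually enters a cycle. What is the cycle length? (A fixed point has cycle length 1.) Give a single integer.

Step 0: 111
Step 1: G0=G1|G2=1|1=1 G1=NOT G2=NOT 1=0 G2=G1&G0=1&1=1 -> 101
Step 2: G0=G1|G2=0|1=1 G1=NOT G2=NOT 1=0 G2=G1&G0=0&1=0 -> 100
Step 3: G0=G1|G2=0|0=0 G1=NOT G2=NOT 0=1 G2=G1&G0=0&1=0 -> 010
Step 4: G0=G1|G2=1|0=1 G1=NOT G2=NOT 0=1 G2=G1&G0=1&0=0 -> 110
Step 5: G0=G1|G2=1|0=1 G1=NOT G2=NOT 0=1 G2=G1&G0=1&1=1 -> 111
State from step 5 equals state from step 0 -> cycle length 5

Answer: 5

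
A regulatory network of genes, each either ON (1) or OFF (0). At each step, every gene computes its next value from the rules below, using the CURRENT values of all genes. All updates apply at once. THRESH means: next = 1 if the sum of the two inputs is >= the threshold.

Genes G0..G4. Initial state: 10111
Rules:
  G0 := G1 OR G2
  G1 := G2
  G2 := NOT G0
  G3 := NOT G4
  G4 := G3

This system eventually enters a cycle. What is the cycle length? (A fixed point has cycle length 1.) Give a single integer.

Step 0: 10111
Step 1: G0=G1|G2=0|1=1 G1=G2=1 G2=NOT G0=NOT 1=0 G3=NOT G4=NOT 1=0 G4=G3=1 -> 11001
Step 2: G0=G1|G2=1|0=1 G1=G2=0 G2=NOT G0=NOT 1=0 G3=NOT G4=NOT 1=0 G4=G3=0 -> 10000
Step 3: G0=G1|G2=0|0=0 G1=G2=0 G2=NOT G0=NOT 1=0 G3=NOT G4=NOT 0=1 G4=G3=0 -> 00010
Step 4: G0=G1|G2=0|0=0 G1=G2=0 G2=NOT G0=NOT 0=1 G3=NOT G4=NOT 0=1 G4=G3=1 -> 00111
Step 5: G0=G1|G2=0|1=1 G1=G2=1 G2=NOT G0=NOT 0=1 G3=NOT G4=NOT 1=0 G4=G3=1 -> 11101
Step 6: G0=G1|G2=1|1=1 G1=G2=1 G2=NOT G0=NOT 1=0 G3=NOT G4=NOT 1=0 G4=G3=0 -> 11000
Step 7: G0=G1|G2=1|0=1 G1=G2=0 G2=NOT G0=NOT 1=0 G3=NOT G4=NOT 0=1 G4=G3=0 -> 10010
Step 8: G0=G1|G2=0|0=0 G1=G2=0 G2=NOT G0=NOT 1=0 G3=NOT G4=NOT 0=1 G4=G3=1 -> 00011
Step 9: G0=G1|G2=0|0=0 G1=G2=0 G2=NOT G0=NOT 0=1 G3=NOT G4=NOT 1=0 G4=G3=1 -> 00101
Step 10: G0=G1|G2=0|1=1 G1=G2=1 G2=NOT G0=NOT 0=1 G3=NOT G4=NOT 1=0 G4=G3=0 -> 11100
Step 11: G0=G1|G2=1|1=1 G1=G2=1 G2=NOT G0=NOT 1=0 G3=NOT G4=NOT 0=1 G4=G3=0 -> 11010
Step 12: G0=G1|G2=1|0=1 G1=G2=0 G2=NOT G0=NOT 1=0 G3=NOT G4=NOT 0=1 G4=G3=1 -> 10011
Step 13: G0=G1|G2=0|0=0 G1=G2=0 G2=NOT G0=NOT 1=0 G3=NOT G4=NOT 1=0 G4=G3=1 -> 00001
Step 14: G0=G1|G2=0|0=0 G1=G2=0 G2=NOT G0=NOT 0=1 G3=NOT G4=NOT 1=0 G4=G3=0 -> 00100
Step 15: G0=G1|G2=0|1=1 G1=G2=1 G2=NOT G0=NOT 0=1 G3=NOT G4=NOT 0=1 G4=G3=0 -> 11110
Step 16: G0=G1|G2=1|1=1 G1=G2=1 G2=NOT G0=NOT 1=0 G3=NOT G4=NOT 0=1 G4=G3=1 -> 11011
Step 17: G0=G1|G2=1|0=1 G1=G2=0 G2=NOT G0=NOT 1=0 G3=NOT G4=NOT 1=0 G4=G3=1 -> 10001
Step 18: G0=G1|G2=0|0=0 G1=G2=0 G2=NOT G0=NOT 1=0 G3=NOT G4=NOT 1=0 G4=G3=0 -> 00000
Step 19: G0=G1|G2=0|0=0 G1=G2=0 G2=NOT G0=NOT 0=1 G3=NOT G4=NOT 0=1 G4=G3=0 -> 00110
Step 20: G0=G1|G2=0|1=1 G1=G2=1 G2=NOT G0=NOT 0=1 G3=NOT G4=NOT 0=1 G4=G3=1 -> 11111
Step 21: G0=G1|G2=1|1=1 G1=G2=1 G2=NOT G0=NOT 1=0 G3=NOT G4=NOT 1=0 G4=G3=1 -> 11001
State from step 21 equals state from step 1 -> cycle length 20

Answer: 20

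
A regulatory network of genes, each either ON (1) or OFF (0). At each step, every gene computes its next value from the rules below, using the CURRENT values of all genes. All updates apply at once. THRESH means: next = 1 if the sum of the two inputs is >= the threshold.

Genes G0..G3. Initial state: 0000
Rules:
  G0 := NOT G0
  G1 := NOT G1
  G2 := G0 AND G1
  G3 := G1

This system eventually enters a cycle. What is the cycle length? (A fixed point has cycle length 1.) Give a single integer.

Answer: 2

Derivation:
Step 0: 0000
Step 1: G0=NOT G0=NOT 0=1 G1=NOT G1=NOT 0=1 G2=G0&G1=0&0=0 G3=G1=0 -> 1100
Step 2: G0=NOT G0=NOT 1=0 G1=NOT G1=NOT 1=0 G2=G0&G1=1&1=1 G3=G1=1 -> 0011
Step 3: G0=NOT G0=NOT 0=1 G1=NOT G1=NOT 0=1 G2=G0&G1=0&0=0 G3=G1=0 -> 1100
State from step 3 equals state from step 1 -> cycle length 2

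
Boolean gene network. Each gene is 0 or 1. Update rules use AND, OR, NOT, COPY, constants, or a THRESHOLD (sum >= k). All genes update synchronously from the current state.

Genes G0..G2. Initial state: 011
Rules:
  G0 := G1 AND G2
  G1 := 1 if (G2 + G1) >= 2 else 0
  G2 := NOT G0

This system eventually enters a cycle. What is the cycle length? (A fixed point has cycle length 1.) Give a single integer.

Answer: 1

Derivation:
Step 0: 011
Step 1: G0=G1&G2=1&1=1 G1=(1+1>=2)=1 G2=NOT G0=NOT 0=1 -> 111
Step 2: G0=G1&G2=1&1=1 G1=(1+1>=2)=1 G2=NOT G0=NOT 1=0 -> 110
Step 3: G0=G1&G2=1&0=0 G1=(0+1>=2)=0 G2=NOT G0=NOT 1=0 -> 000
Step 4: G0=G1&G2=0&0=0 G1=(0+0>=2)=0 G2=NOT G0=NOT 0=1 -> 001
Step 5: G0=G1&G2=0&1=0 G1=(1+0>=2)=0 G2=NOT G0=NOT 0=1 -> 001
State from step 5 equals state from step 4 -> cycle length 1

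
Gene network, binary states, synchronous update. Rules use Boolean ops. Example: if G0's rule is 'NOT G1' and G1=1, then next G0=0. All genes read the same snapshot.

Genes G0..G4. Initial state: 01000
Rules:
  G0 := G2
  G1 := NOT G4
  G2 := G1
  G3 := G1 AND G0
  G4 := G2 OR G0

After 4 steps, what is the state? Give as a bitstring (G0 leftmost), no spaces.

Step 1: G0=G2=0 G1=NOT G4=NOT 0=1 G2=G1=1 G3=G1&G0=1&0=0 G4=G2|G0=0|0=0 -> 01100
Step 2: G0=G2=1 G1=NOT G4=NOT 0=1 G2=G1=1 G3=G1&G0=1&0=0 G4=G2|G0=1|0=1 -> 11101
Step 3: G0=G2=1 G1=NOT G4=NOT 1=0 G2=G1=1 G3=G1&G0=1&1=1 G4=G2|G0=1|1=1 -> 10111
Step 4: G0=G2=1 G1=NOT G4=NOT 1=0 G2=G1=0 G3=G1&G0=0&1=0 G4=G2|G0=1|1=1 -> 10001

10001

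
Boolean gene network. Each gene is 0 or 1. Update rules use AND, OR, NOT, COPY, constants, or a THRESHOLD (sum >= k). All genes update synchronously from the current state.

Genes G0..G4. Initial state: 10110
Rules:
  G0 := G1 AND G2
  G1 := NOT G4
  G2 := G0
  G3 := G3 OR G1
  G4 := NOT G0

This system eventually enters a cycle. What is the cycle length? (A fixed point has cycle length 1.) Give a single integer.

Answer: 1

Derivation:
Step 0: 10110
Step 1: G0=G1&G2=0&1=0 G1=NOT G4=NOT 0=1 G2=G0=1 G3=G3|G1=1|0=1 G4=NOT G0=NOT 1=0 -> 01110
Step 2: G0=G1&G2=1&1=1 G1=NOT G4=NOT 0=1 G2=G0=0 G3=G3|G1=1|1=1 G4=NOT G0=NOT 0=1 -> 11011
Step 3: G0=G1&G2=1&0=0 G1=NOT G4=NOT 1=0 G2=G0=1 G3=G3|G1=1|1=1 G4=NOT G0=NOT 1=0 -> 00110
Step 4: G0=G1&G2=0&1=0 G1=NOT G4=NOT 0=1 G2=G0=0 G3=G3|G1=1|0=1 G4=NOT G0=NOT 0=1 -> 01011
Step 5: G0=G1&G2=1&0=0 G1=NOT G4=NOT 1=0 G2=G0=0 G3=G3|G1=1|1=1 G4=NOT G0=NOT 0=1 -> 00011
Step 6: G0=G1&G2=0&0=0 G1=NOT G4=NOT 1=0 G2=G0=0 G3=G3|G1=1|0=1 G4=NOT G0=NOT 0=1 -> 00011
State from step 6 equals state from step 5 -> cycle length 1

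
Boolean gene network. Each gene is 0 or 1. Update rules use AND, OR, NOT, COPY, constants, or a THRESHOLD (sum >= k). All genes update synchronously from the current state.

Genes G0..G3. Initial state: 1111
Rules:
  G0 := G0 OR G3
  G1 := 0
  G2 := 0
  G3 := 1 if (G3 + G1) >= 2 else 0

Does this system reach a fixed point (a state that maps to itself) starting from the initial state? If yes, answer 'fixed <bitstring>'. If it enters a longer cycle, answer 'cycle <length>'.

Answer: fixed 1000

Derivation:
Step 0: 1111
Step 1: G0=G0|G3=1|1=1 G1=0(const) G2=0(const) G3=(1+1>=2)=1 -> 1001
Step 2: G0=G0|G3=1|1=1 G1=0(const) G2=0(const) G3=(1+0>=2)=0 -> 1000
Step 3: G0=G0|G3=1|0=1 G1=0(const) G2=0(const) G3=(0+0>=2)=0 -> 1000
Fixed point reached at step 2: 1000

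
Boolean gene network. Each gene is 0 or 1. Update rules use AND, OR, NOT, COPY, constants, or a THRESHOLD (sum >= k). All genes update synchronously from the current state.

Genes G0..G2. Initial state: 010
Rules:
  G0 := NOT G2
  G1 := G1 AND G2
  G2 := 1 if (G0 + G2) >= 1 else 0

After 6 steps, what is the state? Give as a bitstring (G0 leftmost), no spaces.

Step 1: G0=NOT G2=NOT 0=1 G1=G1&G2=1&0=0 G2=(0+0>=1)=0 -> 100
Step 2: G0=NOT G2=NOT 0=1 G1=G1&G2=0&0=0 G2=(1+0>=1)=1 -> 101
Step 3: G0=NOT G2=NOT 1=0 G1=G1&G2=0&1=0 G2=(1+1>=1)=1 -> 001
Step 4: G0=NOT G2=NOT 1=0 G1=G1&G2=0&1=0 G2=(0+1>=1)=1 -> 001
Step 5: G0=NOT G2=NOT 1=0 G1=G1&G2=0&1=0 G2=(0+1>=1)=1 -> 001
Step 6: G0=NOT G2=NOT 1=0 G1=G1&G2=0&1=0 G2=(0+1>=1)=1 -> 001

001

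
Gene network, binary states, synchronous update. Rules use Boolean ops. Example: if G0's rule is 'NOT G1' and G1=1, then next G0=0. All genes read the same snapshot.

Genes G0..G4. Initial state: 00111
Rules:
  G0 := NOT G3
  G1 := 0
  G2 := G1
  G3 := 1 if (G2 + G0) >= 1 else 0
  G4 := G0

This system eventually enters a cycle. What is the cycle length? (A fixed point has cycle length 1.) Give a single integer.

Step 0: 00111
Step 1: G0=NOT G3=NOT 1=0 G1=0(const) G2=G1=0 G3=(1+0>=1)=1 G4=G0=0 -> 00010
Step 2: G0=NOT G3=NOT 1=0 G1=0(const) G2=G1=0 G3=(0+0>=1)=0 G4=G0=0 -> 00000
Step 3: G0=NOT G3=NOT 0=1 G1=0(const) G2=G1=0 G3=(0+0>=1)=0 G4=G0=0 -> 10000
Step 4: G0=NOT G3=NOT 0=1 G1=0(const) G2=G1=0 G3=(0+1>=1)=1 G4=G0=1 -> 10011
Step 5: G0=NOT G3=NOT 1=0 G1=0(const) G2=G1=0 G3=(0+1>=1)=1 G4=G0=1 -> 00011
Step 6: G0=NOT G3=NOT 1=0 G1=0(const) G2=G1=0 G3=(0+0>=1)=0 G4=G0=0 -> 00000
State from step 6 equals state from step 2 -> cycle length 4

Answer: 4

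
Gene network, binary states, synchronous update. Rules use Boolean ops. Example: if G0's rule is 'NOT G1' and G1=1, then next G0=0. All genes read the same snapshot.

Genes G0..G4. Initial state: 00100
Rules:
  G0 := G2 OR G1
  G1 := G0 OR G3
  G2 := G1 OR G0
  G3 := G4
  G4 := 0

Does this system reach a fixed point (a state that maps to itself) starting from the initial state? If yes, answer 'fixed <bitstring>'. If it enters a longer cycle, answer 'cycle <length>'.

Step 0: 00100
Step 1: G0=G2|G1=1|0=1 G1=G0|G3=0|0=0 G2=G1|G0=0|0=0 G3=G4=0 G4=0(const) -> 10000
Step 2: G0=G2|G1=0|0=0 G1=G0|G3=1|0=1 G2=G1|G0=0|1=1 G3=G4=0 G4=0(const) -> 01100
Step 3: G0=G2|G1=1|1=1 G1=G0|G3=0|0=0 G2=G1|G0=1|0=1 G3=G4=0 G4=0(const) -> 10100
Step 4: G0=G2|G1=1|0=1 G1=G0|G3=1|0=1 G2=G1|G0=0|1=1 G3=G4=0 G4=0(const) -> 11100
Step 5: G0=G2|G1=1|1=1 G1=G0|G3=1|0=1 G2=G1|G0=1|1=1 G3=G4=0 G4=0(const) -> 11100
Fixed point reached at step 4: 11100

Answer: fixed 11100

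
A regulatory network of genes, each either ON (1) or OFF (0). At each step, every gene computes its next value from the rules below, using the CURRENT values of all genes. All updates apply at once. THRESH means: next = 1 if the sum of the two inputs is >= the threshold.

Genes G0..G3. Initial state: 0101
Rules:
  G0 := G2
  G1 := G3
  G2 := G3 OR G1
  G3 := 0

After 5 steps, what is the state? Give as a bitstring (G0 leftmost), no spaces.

Step 1: G0=G2=0 G1=G3=1 G2=G3|G1=1|1=1 G3=0(const) -> 0110
Step 2: G0=G2=1 G1=G3=0 G2=G3|G1=0|1=1 G3=0(const) -> 1010
Step 3: G0=G2=1 G1=G3=0 G2=G3|G1=0|0=0 G3=0(const) -> 1000
Step 4: G0=G2=0 G1=G3=0 G2=G3|G1=0|0=0 G3=0(const) -> 0000
Step 5: G0=G2=0 G1=G3=0 G2=G3|G1=0|0=0 G3=0(const) -> 0000

0000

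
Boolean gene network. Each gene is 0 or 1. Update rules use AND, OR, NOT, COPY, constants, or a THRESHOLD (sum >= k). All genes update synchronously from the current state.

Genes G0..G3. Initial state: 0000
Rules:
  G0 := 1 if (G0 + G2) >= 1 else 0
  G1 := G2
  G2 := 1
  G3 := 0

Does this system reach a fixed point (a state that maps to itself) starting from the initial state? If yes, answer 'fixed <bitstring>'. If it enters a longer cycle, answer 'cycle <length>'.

Answer: fixed 1110

Derivation:
Step 0: 0000
Step 1: G0=(0+0>=1)=0 G1=G2=0 G2=1(const) G3=0(const) -> 0010
Step 2: G0=(0+1>=1)=1 G1=G2=1 G2=1(const) G3=0(const) -> 1110
Step 3: G0=(1+1>=1)=1 G1=G2=1 G2=1(const) G3=0(const) -> 1110
Fixed point reached at step 2: 1110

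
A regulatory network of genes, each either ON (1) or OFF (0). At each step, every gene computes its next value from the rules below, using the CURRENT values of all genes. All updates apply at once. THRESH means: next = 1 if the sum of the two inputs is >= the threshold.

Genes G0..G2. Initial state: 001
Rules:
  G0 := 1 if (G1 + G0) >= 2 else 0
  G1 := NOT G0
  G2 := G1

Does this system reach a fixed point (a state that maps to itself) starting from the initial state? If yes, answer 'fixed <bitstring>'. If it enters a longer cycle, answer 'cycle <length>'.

Step 0: 001
Step 1: G0=(0+0>=2)=0 G1=NOT G0=NOT 0=1 G2=G1=0 -> 010
Step 2: G0=(1+0>=2)=0 G1=NOT G0=NOT 0=1 G2=G1=1 -> 011
Step 3: G0=(1+0>=2)=0 G1=NOT G0=NOT 0=1 G2=G1=1 -> 011
Fixed point reached at step 2: 011

Answer: fixed 011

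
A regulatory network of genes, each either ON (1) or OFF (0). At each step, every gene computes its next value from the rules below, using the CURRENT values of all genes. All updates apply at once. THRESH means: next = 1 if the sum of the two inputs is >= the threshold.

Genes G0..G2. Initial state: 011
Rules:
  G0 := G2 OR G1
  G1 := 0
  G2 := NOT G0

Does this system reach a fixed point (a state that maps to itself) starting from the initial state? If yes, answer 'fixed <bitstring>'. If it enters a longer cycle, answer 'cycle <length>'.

Step 0: 011
Step 1: G0=G2|G1=1|1=1 G1=0(const) G2=NOT G0=NOT 0=1 -> 101
Step 2: G0=G2|G1=1|0=1 G1=0(const) G2=NOT G0=NOT 1=0 -> 100
Step 3: G0=G2|G1=0|0=0 G1=0(const) G2=NOT G0=NOT 1=0 -> 000
Step 4: G0=G2|G1=0|0=0 G1=0(const) G2=NOT G0=NOT 0=1 -> 001
Step 5: G0=G2|G1=1|0=1 G1=0(const) G2=NOT G0=NOT 0=1 -> 101
Cycle of length 4 starting at step 1 -> no fixed point

Answer: cycle 4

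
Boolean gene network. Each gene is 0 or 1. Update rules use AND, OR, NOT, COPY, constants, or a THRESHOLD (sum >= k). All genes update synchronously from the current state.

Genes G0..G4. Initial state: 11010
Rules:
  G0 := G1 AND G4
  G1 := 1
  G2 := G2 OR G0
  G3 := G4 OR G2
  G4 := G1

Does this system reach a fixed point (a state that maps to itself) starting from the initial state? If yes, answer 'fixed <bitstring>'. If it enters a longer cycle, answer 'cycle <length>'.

Answer: fixed 11111

Derivation:
Step 0: 11010
Step 1: G0=G1&G4=1&0=0 G1=1(const) G2=G2|G0=0|1=1 G3=G4|G2=0|0=0 G4=G1=1 -> 01101
Step 2: G0=G1&G4=1&1=1 G1=1(const) G2=G2|G0=1|0=1 G3=G4|G2=1|1=1 G4=G1=1 -> 11111
Step 3: G0=G1&G4=1&1=1 G1=1(const) G2=G2|G0=1|1=1 G3=G4|G2=1|1=1 G4=G1=1 -> 11111
Fixed point reached at step 2: 11111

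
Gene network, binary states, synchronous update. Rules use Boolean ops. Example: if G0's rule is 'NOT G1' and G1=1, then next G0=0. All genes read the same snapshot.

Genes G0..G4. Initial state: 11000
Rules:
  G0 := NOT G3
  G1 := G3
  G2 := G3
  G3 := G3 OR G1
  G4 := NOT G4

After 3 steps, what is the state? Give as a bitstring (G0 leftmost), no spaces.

Step 1: G0=NOT G3=NOT 0=1 G1=G3=0 G2=G3=0 G3=G3|G1=0|1=1 G4=NOT G4=NOT 0=1 -> 10011
Step 2: G0=NOT G3=NOT 1=0 G1=G3=1 G2=G3=1 G3=G3|G1=1|0=1 G4=NOT G4=NOT 1=0 -> 01110
Step 3: G0=NOT G3=NOT 1=0 G1=G3=1 G2=G3=1 G3=G3|G1=1|1=1 G4=NOT G4=NOT 0=1 -> 01111

01111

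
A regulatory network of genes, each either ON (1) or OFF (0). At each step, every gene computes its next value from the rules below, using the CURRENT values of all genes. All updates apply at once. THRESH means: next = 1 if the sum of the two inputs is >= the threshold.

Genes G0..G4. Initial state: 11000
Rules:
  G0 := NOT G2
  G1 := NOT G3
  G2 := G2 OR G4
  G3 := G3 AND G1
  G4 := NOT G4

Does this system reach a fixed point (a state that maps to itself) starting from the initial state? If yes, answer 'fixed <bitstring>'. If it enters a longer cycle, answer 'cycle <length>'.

Answer: cycle 2

Derivation:
Step 0: 11000
Step 1: G0=NOT G2=NOT 0=1 G1=NOT G3=NOT 0=1 G2=G2|G4=0|0=0 G3=G3&G1=0&1=0 G4=NOT G4=NOT 0=1 -> 11001
Step 2: G0=NOT G2=NOT 0=1 G1=NOT G3=NOT 0=1 G2=G2|G4=0|1=1 G3=G3&G1=0&1=0 G4=NOT G4=NOT 1=0 -> 11100
Step 3: G0=NOT G2=NOT 1=0 G1=NOT G3=NOT 0=1 G2=G2|G4=1|0=1 G3=G3&G1=0&1=0 G4=NOT G4=NOT 0=1 -> 01101
Step 4: G0=NOT G2=NOT 1=0 G1=NOT G3=NOT 0=1 G2=G2|G4=1|1=1 G3=G3&G1=0&1=0 G4=NOT G4=NOT 1=0 -> 01100
Step 5: G0=NOT G2=NOT 1=0 G1=NOT G3=NOT 0=1 G2=G2|G4=1|0=1 G3=G3&G1=0&1=0 G4=NOT G4=NOT 0=1 -> 01101
Cycle of length 2 starting at step 3 -> no fixed point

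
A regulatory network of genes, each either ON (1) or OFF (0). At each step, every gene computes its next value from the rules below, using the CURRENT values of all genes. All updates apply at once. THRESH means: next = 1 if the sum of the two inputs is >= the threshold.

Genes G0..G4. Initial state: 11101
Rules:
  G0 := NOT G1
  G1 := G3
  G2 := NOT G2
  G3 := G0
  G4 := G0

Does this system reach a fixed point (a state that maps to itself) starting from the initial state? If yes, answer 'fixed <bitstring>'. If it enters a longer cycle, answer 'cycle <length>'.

Step 0: 11101
Step 1: G0=NOT G1=NOT 1=0 G1=G3=0 G2=NOT G2=NOT 1=0 G3=G0=1 G4=G0=1 -> 00011
Step 2: G0=NOT G1=NOT 0=1 G1=G3=1 G2=NOT G2=NOT 0=1 G3=G0=0 G4=G0=0 -> 11100
Step 3: G0=NOT G1=NOT 1=0 G1=G3=0 G2=NOT G2=NOT 1=0 G3=G0=1 G4=G0=1 -> 00011
Cycle of length 2 starting at step 1 -> no fixed point

Answer: cycle 2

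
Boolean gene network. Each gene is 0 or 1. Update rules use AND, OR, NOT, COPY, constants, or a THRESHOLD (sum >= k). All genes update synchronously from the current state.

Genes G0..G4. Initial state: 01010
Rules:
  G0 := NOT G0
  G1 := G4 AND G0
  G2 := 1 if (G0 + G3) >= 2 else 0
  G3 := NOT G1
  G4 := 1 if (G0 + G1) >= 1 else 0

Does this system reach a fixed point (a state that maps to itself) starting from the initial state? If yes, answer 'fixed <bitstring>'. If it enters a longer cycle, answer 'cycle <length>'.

Step 0: 01010
Step 1: G0=NOT G0=NOT 0=1 G1=G4&G0=0&0=0 G2=(0+1>=2)=0 G3=NOT G1=NOT 1=0 G4=(0+1>=1)=1 -> 10001
Step 2: G0=NOT G0=NOT 1=0 G1=G4&G0=1&1=1 G2=(1+0>=2)=0 G3=NOT G1=NOT 0=1 G4=(1+0>=1)=1 -> 01011
Step 3: G0=NOT G0=NOT 0=1 G1=G4&G0=1&0=0 G2=(0+1>=2)=0 G3=NOT G1=NOT 1=0 G4=(0+1>=1)=1 -> 10001
Cycle of length 2 starting at step 1 -> no fixed point

Answer: cycle 2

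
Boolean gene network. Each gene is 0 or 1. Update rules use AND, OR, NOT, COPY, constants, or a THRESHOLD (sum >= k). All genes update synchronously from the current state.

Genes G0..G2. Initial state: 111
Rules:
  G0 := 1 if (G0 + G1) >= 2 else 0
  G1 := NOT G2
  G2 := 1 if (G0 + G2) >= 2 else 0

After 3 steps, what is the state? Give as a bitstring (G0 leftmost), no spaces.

Step 1: G0=(1+1>=2)=1 G1=NOT G2=NOT 1=0 G2=(1+1>=2)=1 -> 101
Step 2: G0=(1+0>=2)=0 G1=NOT G2=NOT 1=0 G2=(1+1>=2)=1 -> 001
Step 3: G0=(0+0>=2)=0 G1=NOT G2=NOT 1=0 G2=(0+1>=2)=0 -> 000

000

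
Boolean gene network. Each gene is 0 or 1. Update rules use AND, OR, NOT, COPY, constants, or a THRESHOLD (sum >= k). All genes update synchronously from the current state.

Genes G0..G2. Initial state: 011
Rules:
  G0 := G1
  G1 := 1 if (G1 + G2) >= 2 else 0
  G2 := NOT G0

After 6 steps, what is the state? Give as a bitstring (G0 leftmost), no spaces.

Step 1: G0=G1=1 G1=(1+1>=2)=1 G2=NOT G0=NOT 0=1 -> 111
Step 2: G0=G1=1 G1=(1+1>=2)=1 G2=NOT G0=NOT 1=0 -> 110
Step 3: G0=G1=1 G1=(1+0>=2)=0 G2=NOT G0=NOT 1=0 -> 100
Step 4: G0=G1=0 G1=(0+0>=2)=0 G2=NOT G0=NOT 1=0 -> 000
Step 5: G0=G1=0 G1=(0+0>=2)=0 G2=NOT G0=NOT 0=1 -> 001
Step 6: G0=G1=0 G1=(0+1>=2)=0 G2=NOT G0=NOT 0=1 -> 001

001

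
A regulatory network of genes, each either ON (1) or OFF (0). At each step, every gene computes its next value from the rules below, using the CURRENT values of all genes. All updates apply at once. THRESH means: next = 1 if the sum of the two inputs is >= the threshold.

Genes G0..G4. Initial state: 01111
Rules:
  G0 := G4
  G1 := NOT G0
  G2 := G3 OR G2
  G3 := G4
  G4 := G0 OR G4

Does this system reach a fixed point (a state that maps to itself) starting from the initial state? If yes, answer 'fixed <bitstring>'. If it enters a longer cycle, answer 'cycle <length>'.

Answer: fixed 10111

Derivation:
Step 0: 01111
Step 1: G0=G4=1 G1=NOT G0=NOT 0=1 G2=G3|G2=1|1=1 G3=G4=1 G4=G0|G4=0|1=1 -> 11111
Step 2: G0=G4=1 G1=NOT G0=NOT 1=0 G2=G3|G2=1|1=1 G3=G4=1 G4=G0|G4=1|1=1 -> 10111
Step 3: G0=G4=1 G1=NOT G0=NOT 1=0 G2=G3|G2=1|1=1 G3=G4=1 G4=G0|G4=1|1=1 -> 10111
Fixed point reached at step 2: 10111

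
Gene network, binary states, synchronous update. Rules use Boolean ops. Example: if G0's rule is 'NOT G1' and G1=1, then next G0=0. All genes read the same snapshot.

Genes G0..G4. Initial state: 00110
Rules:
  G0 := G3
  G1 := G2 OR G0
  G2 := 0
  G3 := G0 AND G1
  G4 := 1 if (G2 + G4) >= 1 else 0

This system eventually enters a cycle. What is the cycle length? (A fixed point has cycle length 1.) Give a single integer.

Answer: 1

Derivation:
Step 0: 00110
Step 1: G0=G3=1 G1=G2|G0=1|0=1 G2=0(const) G3=G0&G1=0&0=0 G4=(1+0>=1)=1 -> 11001
Step 2: G0=G3=0 G1=G2|G0=0|1=1 G2=0(const) G3=G0&G1=1&1=1 G4=(0+1>=1)=1 -> 01011
Step 3: G0=G3=1 G1=G2|G0=0|0=0 G2=0(const) G3=G0&G1=0&1=0 G4=(0+1>=1)=1 -> 10001
Step 4: G0=G3=0 G1=G2|G0=0|1=1 G2=0(const) G3=G0&G1=1&0=0 G4=(0+1>=1)=1 -> 01001
Step 5: G0=G3=0 G1=G2|G0=0|0=0 G2=0(const) G3=G0&G1=0&1=0 G4=(0+1>=1)=1 -> 00001
Step 6: G0=G3=0 G1=G2|G0=0|0=0 G2=0(const) G3=G0&G1=0&0=0 G4=(0+1>=1)=1 -> 00001
State from step 6 equals state from step 5 -> cycle length 1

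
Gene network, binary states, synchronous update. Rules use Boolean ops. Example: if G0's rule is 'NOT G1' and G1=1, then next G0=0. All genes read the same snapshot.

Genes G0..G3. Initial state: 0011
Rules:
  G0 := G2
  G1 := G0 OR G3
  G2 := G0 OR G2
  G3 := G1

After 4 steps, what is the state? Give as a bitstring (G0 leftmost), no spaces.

Step 1: G0=G2=1 G1=G0|G3=0|1=1 G2=G0|G2=0|1=1 G3=G1=0 -> 1110
Step 2: G0=G2=1 G1=G0|G3=1|0=1 G2=G0|G2=1|1=1 G3=G1=1 -> 1111
Step 3: G0=G2=1 G1=G0|G3=1|1=1 G2=G0|G2=1|1=1 G3=G1=1 -> 1111
Step 4: G0=G2=1 G1=G0|G3=1|1=1 G2=G0|G2=1|1=1 G3=G1=1 -> 1111

1111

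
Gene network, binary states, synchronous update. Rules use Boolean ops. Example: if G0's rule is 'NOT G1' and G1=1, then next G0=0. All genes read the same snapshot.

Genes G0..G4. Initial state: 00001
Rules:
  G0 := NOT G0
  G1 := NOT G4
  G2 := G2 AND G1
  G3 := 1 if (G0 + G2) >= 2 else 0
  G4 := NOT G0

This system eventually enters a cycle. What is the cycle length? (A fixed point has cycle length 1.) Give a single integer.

Step 0: 00001
Step 1: G0=NOT G0=NOT 0=1 G1=NOT G4=NOT 1=0 G2=G2&G1=0&0=0 G3=(0+0>=2)=0 G4=NOT G0=NOT 0=1 -> 10001
Step 2: G0=NOT G0=NOT 1=0 G1=NOT G4=NOT 1=0 G2=G2&G1=0&0=0 G3=(1+0>=2)=0 G4=NOT G0=NOT 1=0 -> 00000
Step 3: G0=NOT G0=NOT 0=1 G1=NOT G4=NOT 0=1 G2=G2&G1=0&0=0 G3=(0+0>=2)=0 G4=NOT G0=NOT 0=1 -> 11001
Step 4: G0=NOT G0=NOT 1=0 G1=NOT G4=NOT 1=0 G2=G2&G1=0&1=0 G3=(1+0>=2)=0 G4=NOT G0=NOT 1=0 -> 00000
State from step 4 equals state from step 2 -> cycle length 2

Answer: 2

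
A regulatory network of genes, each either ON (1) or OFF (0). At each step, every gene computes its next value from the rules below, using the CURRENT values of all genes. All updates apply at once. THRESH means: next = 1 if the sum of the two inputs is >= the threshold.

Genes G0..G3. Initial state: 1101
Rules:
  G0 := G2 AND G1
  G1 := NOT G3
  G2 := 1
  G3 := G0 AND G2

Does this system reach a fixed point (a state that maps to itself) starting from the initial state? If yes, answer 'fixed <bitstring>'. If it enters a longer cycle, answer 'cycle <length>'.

Step 0: 1101
Step 1: G0=G2&G1=0&1=0 G1=NOT G3=NOT 1=0 G2=1(const) G3=G0&G2=1&0=0 -> 0010
Step 2: G0=G2&G1=1&0=0 G1=NOT G3=NOT 0=1 G2=1(const) G3=G0&G2=0&1=0 -> 0110
Step 3: G0=G2&G1=1&1=1 G1=NOT G3=NOT 0=1 G2=1(const) G3=G0&G2=0&1=0 -> 1110
Step 4: G0=G2&G1=1&1=1 G1=NOT G3=NOT 0=1 G2=1(const) G3=G0&G2=1&1=1 -> 1111
Step 5: G0=G2&G1=1&1=1 G1=NOT G3=NOT 1=0 G2=1(const) G3=G0&G2=1&1=1 -> 1011
Step 6: G0=G2&G1=1&0=0 G1=NOT G3=NOT 1=0 G2=1(const) G3=G0&G2=1&1=1 -> 0011
Step 7: G0=G2&G1=1&0=0 G1=NOT G3=NOT 1=0 G2=1(const) G3=G0&G2=0&1=0 -> 0010
Cycle of length 6 starting at step 1 -> no fixed point

Answer: cycle 6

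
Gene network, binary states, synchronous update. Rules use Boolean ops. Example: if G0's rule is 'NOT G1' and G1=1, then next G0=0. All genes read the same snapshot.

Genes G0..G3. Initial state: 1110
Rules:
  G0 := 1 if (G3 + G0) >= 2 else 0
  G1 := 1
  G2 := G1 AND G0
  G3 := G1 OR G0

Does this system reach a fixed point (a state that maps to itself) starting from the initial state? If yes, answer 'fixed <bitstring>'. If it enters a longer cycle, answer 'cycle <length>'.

Step 0: 1110
Step 1: G0=(0+1>=2)=0 G1=1(const) G2=G1&G0=1&1=1 G3=G1|G0=1|1=1 -> 0111
Step 2: G0=(1+0>=2)=0 G1=1(const) G2=G1&G0=1&0=0 G3=G1|G0=1|0=1 -> 0101
Step 3: G0=(1+0>=2)=0 G1=1(const) G2=G1&G0=1&0=0 G3=G1|G0=1|0=1 -> 0101
Fixed point reached at step 2: 0101

Answer: fixed 0101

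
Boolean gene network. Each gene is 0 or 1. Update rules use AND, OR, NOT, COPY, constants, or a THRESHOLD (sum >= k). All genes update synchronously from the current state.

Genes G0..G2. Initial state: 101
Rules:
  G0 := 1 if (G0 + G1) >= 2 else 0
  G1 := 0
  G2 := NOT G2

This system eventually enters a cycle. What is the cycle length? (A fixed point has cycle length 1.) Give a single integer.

Step 0: 101
Step 1: G0=(1+0>=2)=0 G1=0(const) G2=NOT G2=NOT 1=0 -> 000
Step 2: G0=(0+0>=2)=0 G1=0(const) G2=NOT G2=NOT 0=1 -> 001
Step 3: G0=(0+0>=2)=0 G1=0(const) G2=NOT G2=NOT 1=0 -> 000
State from step 3 equals state from step 1 -> cycle length 2

Answer: 2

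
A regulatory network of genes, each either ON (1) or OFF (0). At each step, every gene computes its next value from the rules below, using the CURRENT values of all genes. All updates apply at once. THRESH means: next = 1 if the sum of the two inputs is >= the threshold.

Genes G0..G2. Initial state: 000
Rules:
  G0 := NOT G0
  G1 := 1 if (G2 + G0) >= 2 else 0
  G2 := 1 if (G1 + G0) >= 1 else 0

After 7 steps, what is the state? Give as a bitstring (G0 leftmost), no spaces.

Step 1: G0=NOT G0=NOT 0=1 G1=(0+0>=2)=0 G2=(0+0>=1)=0 -> 100
Step 2: G0=NOT G0=NOT 1=0 G1=(0+1>=2)=0 G2=(0+1>=1)=1 -> 001
Step 3: G0=NOT G0=NOT 0=1 G1=(1+0>=2)=0 G2=(0+0>=1)=0 -> 100
Step 4: G0=NOT G0=NOT 1=0 G1=(0+1>=2)=0 G2=(0+1>=1)=1 -> 001
Step 5: G0=NOT G0=NOT 0=1 G1=(1+0>=2)=0 G2=(0+0>=1)=0 -> 100
Step 6: G0=NOT G0=NOT 1=0 G1=(0+1>=2)=0 G2=(0+1>=1)=1 -> 001
Step 7: G0=NOT G0=NOT 0=1 G1=(1+0>=2)=0 G2=(0+0>=1)=0 -> 100

100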